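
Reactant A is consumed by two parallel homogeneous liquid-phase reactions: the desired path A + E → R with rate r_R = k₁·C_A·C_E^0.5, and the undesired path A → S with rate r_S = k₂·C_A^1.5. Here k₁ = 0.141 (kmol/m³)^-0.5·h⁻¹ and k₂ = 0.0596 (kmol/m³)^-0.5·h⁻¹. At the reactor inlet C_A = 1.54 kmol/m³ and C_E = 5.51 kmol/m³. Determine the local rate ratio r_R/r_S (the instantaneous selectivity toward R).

4.47

S_{R/S} = r_R/r_S = (k₁·C_A·C_E^0.5)/(k₂·C_A^1.5) = (k₁/k₂)·C_A^-0.5·C_E^0.5.
= (0.141×1.540×5.510^0.5) / (0.0596×1.540^1.5) = 0.5097/0.1139 = 4.47.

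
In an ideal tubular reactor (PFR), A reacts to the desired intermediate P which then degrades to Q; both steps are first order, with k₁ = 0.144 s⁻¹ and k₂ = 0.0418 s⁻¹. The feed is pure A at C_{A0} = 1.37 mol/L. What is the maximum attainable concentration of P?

At the optimum, C_{P,max}/C_{A0} = (k₁/k₂)^[k₂/(k₂−k₁)].
= (0.144/0.0418)^(0.0418/(0.0418−0.144)) = (3.445)^(-0.4090) = 0.6030.
C_{P,max} = 0.6030×1.37 = 0.826 mol/L.

0.826 mol/L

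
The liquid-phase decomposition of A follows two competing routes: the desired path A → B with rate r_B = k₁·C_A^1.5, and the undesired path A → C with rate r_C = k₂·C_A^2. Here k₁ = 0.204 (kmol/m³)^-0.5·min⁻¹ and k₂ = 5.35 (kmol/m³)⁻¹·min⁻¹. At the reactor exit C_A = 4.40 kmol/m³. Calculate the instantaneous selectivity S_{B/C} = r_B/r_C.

S_{B/C} = r_B/r_C = (k₁·C_A^1.5)/(k₂·C_A^2) = (k₁/k₂)·C_A^-0.5.
= (0.204×4.400^1.5) / (5.35×4.400^2) = 1.883/103.6 = 0.0182.
The undesired path is higher order in A, so low C_A (CSTR or dilute feed) favours B.

0.0182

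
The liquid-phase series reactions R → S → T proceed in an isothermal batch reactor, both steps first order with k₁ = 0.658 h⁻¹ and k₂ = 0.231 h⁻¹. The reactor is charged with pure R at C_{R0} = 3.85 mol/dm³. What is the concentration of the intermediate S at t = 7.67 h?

The intermediate concentration in a first-order A→B→C sequence is C_S = k₁C_{R0}(e^(−k₁t) − e^(−k₂t))/(k₂−k₁).
e^(−k₁t) = e^(−0.658×7.67) = e^(−5.047) = 0.006429; e^(−k₂t) = e^(−1.772) = 0.1700.
C_S = 0.658×3.85/(0.231−0.658) × (0.006429−0.1700) = (-5.933)×(-0.1636) = 0.9706 mol/dm³.

0.971 mol/dm³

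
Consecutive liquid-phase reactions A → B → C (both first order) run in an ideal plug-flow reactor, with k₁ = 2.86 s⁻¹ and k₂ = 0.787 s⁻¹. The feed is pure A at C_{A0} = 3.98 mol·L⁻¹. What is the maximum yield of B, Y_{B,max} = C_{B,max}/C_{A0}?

0.613

For a first-order series the maximum intermediate yield is C_{B,max}/C_{A0} = (k₁/k₂)^[k₂/(k₂−k₁)].
= (2.86/0.787)^(0.787/(0.787−2.86)) = (3.634)^(-0.3796) = 0.6127.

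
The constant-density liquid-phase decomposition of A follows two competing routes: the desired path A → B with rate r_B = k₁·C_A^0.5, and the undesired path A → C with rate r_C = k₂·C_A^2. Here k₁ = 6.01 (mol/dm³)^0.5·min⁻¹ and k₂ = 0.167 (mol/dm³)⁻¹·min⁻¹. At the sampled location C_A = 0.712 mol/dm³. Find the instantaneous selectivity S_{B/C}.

S_{B/C} = r_B/r_C = (k₁·C_A^0.5)/(k₂·C_A^2) = (k₁/k₂)·C_A^-1.5.
= (6.01×0.7120^0.5) / (0.167×0.7120^2) = 5.071/0.08466 = 59.9.

59.9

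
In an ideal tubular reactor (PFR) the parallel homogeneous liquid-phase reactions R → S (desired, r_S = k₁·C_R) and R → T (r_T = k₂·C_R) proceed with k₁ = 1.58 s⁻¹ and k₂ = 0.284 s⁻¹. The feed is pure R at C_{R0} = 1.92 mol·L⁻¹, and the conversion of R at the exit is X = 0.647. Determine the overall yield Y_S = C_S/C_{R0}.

C_R = C_{R0}(1−X) = 0.6778 mol·L⁻¹.
Both paths are first order in R, so the instantaneous fraction to S is constant: dC_S/d(−C_R) = k₁/(k₁+k₂) = 0.8476.
C_S = 0.8476·(C_{R0}−C_R) = 0.8476×1.242 = 1.05 mol·L⁻¹.
Y_S = C_S/C_{R0} = 1.053/1.92 = 0.548.

0.548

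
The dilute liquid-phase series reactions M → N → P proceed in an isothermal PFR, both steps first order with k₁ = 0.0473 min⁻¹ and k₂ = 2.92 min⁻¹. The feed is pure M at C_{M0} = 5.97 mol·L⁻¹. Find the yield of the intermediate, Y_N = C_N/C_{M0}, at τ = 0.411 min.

Solving the coupled first-order balances gives C_N(τ) = [k₁/(k₂−k₁)]·C_{M0}·(e^(−k₁τ) − e^(−k₂τ)).
e^(−k₁τ) = e^(−0.0473×0.411) = e^(−0.01944) = 0.9807; e^(−k₂τ) = e^(−1.200) = 0.3012.
C_N = 0.0473×5.97/(2.92−0.0473) × (0.9807−0.3012) = 0.09830×0.6796 = 0.06680 mol·L⁻¹.
Y_N = C_N/C_{M0} = 0.06680/5.97 = 0.0112.

0.0112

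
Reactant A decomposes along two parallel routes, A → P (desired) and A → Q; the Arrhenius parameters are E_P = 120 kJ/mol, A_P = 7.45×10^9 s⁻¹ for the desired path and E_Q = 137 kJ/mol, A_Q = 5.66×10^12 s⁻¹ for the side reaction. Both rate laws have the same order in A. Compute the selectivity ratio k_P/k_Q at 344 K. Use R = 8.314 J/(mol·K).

Since both paths have the same order in A, the concentration cancels and S_{P/Q} = k_P/k_Q = (A_P/A_Q)·exp[(E_Q−E_P)/(RT)].
(E_Q−E_P)/(RT) = (137−120)×10³/(8.314×344) = 17000/2860 = 5.944.
k_P/k_Q = (7.45×10^9/5.66×10^12)·exp(5.944) = 0.001316 × 381.5 = 0.502.
Since E_P < E_Q, lowering the temperature improves selectivity toward P.

0.502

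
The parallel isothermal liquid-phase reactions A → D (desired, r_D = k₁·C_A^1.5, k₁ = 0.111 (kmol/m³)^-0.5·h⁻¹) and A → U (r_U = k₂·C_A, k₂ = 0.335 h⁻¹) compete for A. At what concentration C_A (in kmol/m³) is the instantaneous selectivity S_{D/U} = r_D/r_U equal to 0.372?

1.26 kmol/m³

S_{D/U} = (k₁/k₂)·C_A^0.5 ⇒ C_A = (S·k₂/k₁)^(2).
= (0.372×0.335/0.111)^(2) = (1.123)^(2) = 1.26 kmol/m³.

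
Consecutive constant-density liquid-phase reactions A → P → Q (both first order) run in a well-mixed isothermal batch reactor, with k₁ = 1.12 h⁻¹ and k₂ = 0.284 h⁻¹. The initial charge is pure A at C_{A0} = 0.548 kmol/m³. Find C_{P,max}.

At the optimum, C_{P,max}/C_{A0} = (k₁/k₂)^[k₂/(k₂−k₁)].
= (1.12/0.284)^(0.284/(0.284−1.12)) = (3.944)^(-0.3397) = 0.6274.
C_{P,max} = 0.6274×0.548 = 0.344 kmol/m³.

0.344 kmol/m³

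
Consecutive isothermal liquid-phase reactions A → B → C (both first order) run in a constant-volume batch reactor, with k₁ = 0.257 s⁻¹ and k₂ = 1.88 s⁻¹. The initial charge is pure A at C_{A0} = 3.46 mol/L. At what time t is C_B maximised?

1.23 s

Setting dC_B/dt = 0 gives t_opt = ln(k₂/k₁)/(k₂−k₁).
= ln(1.88/0.257)/(1.88−0.257) = ln(7.315)/1.623 = 1.990/1.623 = 1.23 s.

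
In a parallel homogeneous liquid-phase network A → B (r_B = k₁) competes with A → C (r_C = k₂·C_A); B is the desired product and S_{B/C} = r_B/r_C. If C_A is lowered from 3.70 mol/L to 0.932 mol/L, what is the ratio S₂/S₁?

3.97

S_{B/C} = (k₁/k₂)·C_A⁻¹, so S₂/S₁ = (C_{A,2}/C_{A,1})⁻¹.
= 3.70/0.932 = 3.97.
Selectivity toward B rises as C_A falls — low-concentration operation is favoured.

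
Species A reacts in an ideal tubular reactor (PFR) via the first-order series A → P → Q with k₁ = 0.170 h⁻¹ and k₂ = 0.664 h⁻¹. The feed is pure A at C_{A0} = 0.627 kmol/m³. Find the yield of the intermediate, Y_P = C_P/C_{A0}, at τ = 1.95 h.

Solving the coupled first-order balances gives C_P(τ) = [k₁/(k₂−k₁)]·C_{A0}·(e^(−k₁τ) − e^(−k₂τ)).
e^(−k₁τ) = e^(−0.170×1.95) = e^(−0.3315) = 0.7178; e^(−k₂τ) = e^(−1.295) = 0.2740.
C_P = 0.170×0.627/(0.664−0.170) × (0.7178−0.2740) = 0.2158×0.4439 = 0.09578 kmol/m³.
Y_P = C_P/C_{A0} = 0.09578/0.627 = 0.153.

0.153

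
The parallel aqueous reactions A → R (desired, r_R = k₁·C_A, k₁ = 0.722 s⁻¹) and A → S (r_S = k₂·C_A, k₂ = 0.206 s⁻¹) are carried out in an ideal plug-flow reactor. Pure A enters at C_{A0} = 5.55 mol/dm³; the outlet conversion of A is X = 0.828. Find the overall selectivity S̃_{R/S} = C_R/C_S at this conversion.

C_A = C_{A0}(1−X) = 0.9546 mol/dm³.
Both paths are first order in A, so the instantaneous fraction to R is constant: dC_R/d(−C_A) = k₁/(k₁+k₂) = 0.7780.
C_R = 0.7780·(C_{A0}−C_A) = 0.7780×4.595 = 3.58 mol/dm³.
C_S = (C_{A0}−C_A)−C_R = 1.020 mol/dm³; S̃_{R/S} = 3.575/1.020 = 3.50.

3.50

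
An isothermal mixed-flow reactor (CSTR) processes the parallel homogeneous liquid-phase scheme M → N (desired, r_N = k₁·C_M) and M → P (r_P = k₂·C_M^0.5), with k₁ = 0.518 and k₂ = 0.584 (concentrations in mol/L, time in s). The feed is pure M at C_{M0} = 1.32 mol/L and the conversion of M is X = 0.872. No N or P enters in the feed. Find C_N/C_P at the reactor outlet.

Exit C_M = C_{M0}(1−X) = 1.32×0.128 = 0.1690 mol/L.
In a CSTR the entire volume is at exit conditions, so r_N = 0.518×0.1690 = 0.08752 and r_P = 0.584×0.1690^0.5 = 0.2401.
Overall selectivity = C_N/C_P = r_Nτ/(r_Pτ) = r_N/r_P = 0.365.

0.365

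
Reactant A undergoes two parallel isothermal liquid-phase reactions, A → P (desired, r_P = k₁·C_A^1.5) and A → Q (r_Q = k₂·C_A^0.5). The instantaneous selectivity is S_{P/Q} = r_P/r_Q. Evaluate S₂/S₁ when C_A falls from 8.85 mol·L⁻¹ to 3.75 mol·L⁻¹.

0.424

S_{P/Q} = (k₁/k₂)·C_A, so S₂/S₁ = (C_{A,2}/C_{A,1}).
= 3.75/8.85 = 0.424.
Selectivity toward P falls as C_A falls — high-concentration operation is favoured.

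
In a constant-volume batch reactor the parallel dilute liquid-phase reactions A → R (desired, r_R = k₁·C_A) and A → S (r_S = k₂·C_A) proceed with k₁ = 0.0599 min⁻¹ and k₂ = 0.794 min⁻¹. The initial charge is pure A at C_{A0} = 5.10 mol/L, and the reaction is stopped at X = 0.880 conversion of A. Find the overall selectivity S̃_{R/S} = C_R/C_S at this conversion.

0.0754

C_A = C_{A0}(1−X) = 0.6120 mol/L.
Both paths are first order in A, so the instantaneous fraction to R is constant: dC_R/d(−C_A) = k₁/(k₁+k₂) = 0.07015.
C_R = 0.07015·(C_{A0}−C_A) = 0.07015×4.488 = 0.315 mol/L.
C_S = (C_{A0}−C_A)−C_R = 4.173 mol/L; S̃_{R/S} = 0.3148/4.173 = 0.0754.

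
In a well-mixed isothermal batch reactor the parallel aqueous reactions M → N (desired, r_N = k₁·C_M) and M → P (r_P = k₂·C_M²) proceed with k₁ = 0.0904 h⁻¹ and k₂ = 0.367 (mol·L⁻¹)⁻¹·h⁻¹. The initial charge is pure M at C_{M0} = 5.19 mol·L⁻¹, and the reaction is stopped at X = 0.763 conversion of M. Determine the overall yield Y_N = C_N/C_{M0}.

0.0619

C_M = C_{M0}(1−X) = 1.230 mol·L⁻¹.
Along a PFR/batch, dC_N/dC_M = −r_N/(r_N+r_P) = −k₁/(k₁+k₂·C_M).
Integrating from C_{M0} to C_M: C_N = (0.0904/0.367)·ln[(0.0904+0.367·5.19)/(0.0904+0.367·1.23)] = 0.2463·ln(1.995/0.5418) = 0.3211 mol·L⁻¹.
Y_N = C_N/C_{M0} = 0.3211/5.19 = 0.0619.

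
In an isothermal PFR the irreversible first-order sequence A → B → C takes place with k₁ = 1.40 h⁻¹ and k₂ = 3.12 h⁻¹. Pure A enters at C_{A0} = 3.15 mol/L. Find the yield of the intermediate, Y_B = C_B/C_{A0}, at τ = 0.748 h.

0.207

Solving the coupled first-order balances gives C_B(τ) = [k₁/(k₂−k₁)]·C_{A0}·(e^(−k₁τ) − e^(−k₂τ)).
e^(−k₁τ) = e^(−1.40×0.748) = e^(−1.047) = 0.3509; e^(−k₂τ) = e^(−2.334) = 0.09693.
C_B = 1.40×3.15/(3.12−1.40) × (0.3509−0.09693) = 2.564×0.2540 = 0.6512 mol/L.
Y_B = C_B/C_{A0} = 0.6512/3.15 = 0.207.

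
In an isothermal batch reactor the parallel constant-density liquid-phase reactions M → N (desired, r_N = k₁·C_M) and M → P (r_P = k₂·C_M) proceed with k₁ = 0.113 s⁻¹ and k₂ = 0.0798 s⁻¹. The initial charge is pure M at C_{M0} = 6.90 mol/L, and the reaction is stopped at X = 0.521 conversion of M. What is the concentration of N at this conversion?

C_M = C_{M0}(1−X) = 3.305 mol/L.
Both paths are first order in M, so the instantaneous fraction to N is constant: dC_N/d(−C_M) = k₁/(k₁+k₂) = 0.5861.
C_N = 0.5861·(C_{M0}−C_M) = 0.5861×3.595 = 2.11 mol/L.

2.11 mol/L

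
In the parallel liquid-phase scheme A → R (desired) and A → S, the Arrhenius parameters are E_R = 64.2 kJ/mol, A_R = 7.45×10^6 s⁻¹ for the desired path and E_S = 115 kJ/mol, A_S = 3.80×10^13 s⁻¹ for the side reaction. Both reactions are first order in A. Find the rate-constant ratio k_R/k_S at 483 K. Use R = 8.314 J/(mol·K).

k_R/k_S = (A_R/A_S)·exp[−(E_R−E_S)/(RT)] = (A_R/A_S)·exp[(E_S−E_R)/(RT)].
(E_S−E_R)/(RT) = (115−64.2)×10³/(8.314×483) = 50800/4016 = 12.65.
k_R/k_S = (7.45×10^6/3.80×10^13)·exp(12.65) = 1.961×10^-7 × 3.119×10^5 = 0.0612.
Since E_R < E_S, lowering the temperature improves selectivity toward R.

0.0612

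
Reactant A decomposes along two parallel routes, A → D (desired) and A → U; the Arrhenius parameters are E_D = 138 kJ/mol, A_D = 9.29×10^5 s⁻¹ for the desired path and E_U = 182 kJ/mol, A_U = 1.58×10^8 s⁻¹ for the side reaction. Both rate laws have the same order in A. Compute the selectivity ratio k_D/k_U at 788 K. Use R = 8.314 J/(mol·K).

With equal orders, S_{D/U} = k_D/k_U = (A_D/A_U)·exp[(E_U−E_D)/(RT)].
(E_U−E_D)/(RT) = (182−138)×10³/(8.314×788) = 44000/6551 = 6.716.
k_D/k_U = (9.29×10^5/1.58×10^8)·exp(6.716) = 0.005880 × 825.6 = 4.85.
Since E_D < E_U, lowering the temperature improves selectivity toward D.

4.85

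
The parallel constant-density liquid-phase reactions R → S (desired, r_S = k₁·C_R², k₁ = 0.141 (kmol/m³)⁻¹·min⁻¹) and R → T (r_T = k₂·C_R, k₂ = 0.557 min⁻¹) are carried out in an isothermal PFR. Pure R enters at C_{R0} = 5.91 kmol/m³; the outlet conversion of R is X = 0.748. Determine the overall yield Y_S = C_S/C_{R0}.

0.350

C_R = C_{R0}(1−X) = 1.489 kmol/m³.
Along a PFR/batch, dC_T/dC_R = −r_T/(r_S+r_T) = −k₂/(k₂+k₁·C_R).
Integrating from C_{R0} to C_R: C_T = (0.557/0.141)·ln[(0.557+0.141·5.91)/(0.557+0.141·1.49)] = 3.950·ln(1.390/0.7670) = 2.350 kmol/m³.
Then C_S = (C_{R0}−C_R) − C_T = 4.421 − 2.350 = 2.071 kmol/m³.
Y_S = C_S/C_{R0} = 2.071/5.91 = 0.350.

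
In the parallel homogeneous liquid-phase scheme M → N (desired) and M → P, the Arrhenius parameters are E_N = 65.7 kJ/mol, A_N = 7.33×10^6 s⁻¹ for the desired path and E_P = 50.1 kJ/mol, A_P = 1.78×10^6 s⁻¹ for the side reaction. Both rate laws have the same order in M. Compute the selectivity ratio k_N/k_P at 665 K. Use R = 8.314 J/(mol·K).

0.245

Since both paths have the same order in M, the concentration cancels and S_{N/P} = k_N/k_P = (A_N/A_P)·exp[(E_P−E_N)/(RT)].
(E_P−E_N)/(RT) = (50.1−65.7)×10³/(8.314×665) = -15600/5529 = -2.822.
k_N/k_P = (7.33×10^6/1.78×10^6)·exp(-2.822) = 4.118 × 0.05951 = 0.245.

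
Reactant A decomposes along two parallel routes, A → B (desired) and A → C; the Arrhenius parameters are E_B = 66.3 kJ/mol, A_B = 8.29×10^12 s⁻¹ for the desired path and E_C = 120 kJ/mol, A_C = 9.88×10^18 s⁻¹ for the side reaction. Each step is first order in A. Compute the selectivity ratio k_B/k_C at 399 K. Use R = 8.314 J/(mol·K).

k_B/k_C = (A_B/A_C)·exp[−(E_B−E_C)/(RT)] = (A_B/A_C)·exp[(E_C−E_B)/(RT)].
(E_C−E_B)/(RT) = (120−66.3)×10³/(8.314×399) = 53700/3317 = 16.19.
k_B/k_C = (8.29×10^12/9.88×10^18)·exp(16.19) = 8.391×10^-7 × 1.072×10^7 = 9.00.

9.00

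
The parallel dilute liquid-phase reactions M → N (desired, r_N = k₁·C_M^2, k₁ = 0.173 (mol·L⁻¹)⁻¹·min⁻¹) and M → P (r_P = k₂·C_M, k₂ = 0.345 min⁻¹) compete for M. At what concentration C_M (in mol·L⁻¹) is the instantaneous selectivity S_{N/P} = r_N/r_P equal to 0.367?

0.732 mol·L⁻¹

S_{N/P} = (k₁/k₂)·C_M ⇒ C_M = S·k₂/k₁.
= 0.367×0.345/0.173 = 0.732 mol·L⁻¹.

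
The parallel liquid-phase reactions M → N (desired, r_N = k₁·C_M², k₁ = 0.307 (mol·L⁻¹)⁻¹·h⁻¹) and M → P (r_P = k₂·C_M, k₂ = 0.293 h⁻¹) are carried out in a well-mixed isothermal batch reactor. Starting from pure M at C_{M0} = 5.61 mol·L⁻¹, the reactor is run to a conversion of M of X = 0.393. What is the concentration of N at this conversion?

C_M = C_{M0}(1−X) = 3.405 mol·L⁻¹.
Along a PFR/batch, dC_P/dC_M = −r_P/(r_N+r_P) = −k₂/(k₂+k₁·C_M).
Integrating from C_{M0} to C_M: C_P = (0.293/0.307)·ln[(0.293+0.307·5.61)/(0.293+0.307·3.41)] = 0.9544·ln(2.015/1.338) = 0.3906 mol·L⁻¹.
Then C_N = (C_{M0}−C_M) − C_P = 2.205 − 0.3906 = 1.814 mol·L⁻¹.

1.81 mol·L⁻¹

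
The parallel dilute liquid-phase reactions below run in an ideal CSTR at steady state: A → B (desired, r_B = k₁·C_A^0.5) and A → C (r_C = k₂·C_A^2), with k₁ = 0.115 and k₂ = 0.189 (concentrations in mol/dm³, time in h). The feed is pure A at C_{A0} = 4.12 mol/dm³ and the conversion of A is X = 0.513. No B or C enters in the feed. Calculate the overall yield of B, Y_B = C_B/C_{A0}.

Exit C_A = C_{A0}(1−X) = 4.12×0.487 = 2.006 mol/dm³.
Rates in a CSTR are evaluated at the outlet concentration: r_B = 0.115×2.006^0.5 = 0.1629, r_C = 0.189×2.006^2 = 0.7609.
Fraction of consumed A going to B: r_B/(r_B+r_C) = 0.1763.
C_B = 0.1763·C_{A0}·X = 0.1763×4.12×0.513 = 0.373 mol/dm³; Y_B = C_B/C_{A0} = 0.0905.

0.0905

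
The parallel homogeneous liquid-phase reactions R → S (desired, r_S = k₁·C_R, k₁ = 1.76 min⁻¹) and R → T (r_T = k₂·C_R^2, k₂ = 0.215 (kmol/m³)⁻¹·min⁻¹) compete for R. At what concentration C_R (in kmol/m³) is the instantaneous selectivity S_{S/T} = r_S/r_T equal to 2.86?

2.86 kmol/m³

S_{S/T} = (k₁/k₂)·C_R⁻¹ ⇒ C_R = (S·k₂/k₁)^(-1).
= (2.86×0.215/1.76)^(-1) = (0.3494)^(-1) = 2.86 kmol/m³.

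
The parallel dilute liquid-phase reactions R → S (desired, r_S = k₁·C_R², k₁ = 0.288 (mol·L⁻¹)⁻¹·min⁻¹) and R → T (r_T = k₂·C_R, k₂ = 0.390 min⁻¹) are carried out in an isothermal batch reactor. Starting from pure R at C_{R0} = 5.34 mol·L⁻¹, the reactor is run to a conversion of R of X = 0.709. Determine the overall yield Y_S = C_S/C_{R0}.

0.498

C_R = C_{R0}(1−X) = 1.554 mol·L⁻¹.
Along a PFR/batch, dC_T/dC_R = −r_T/(r_S+r_T) = −k₂/(k₂+k₁·C_R).
Integrating from C_{R0} to C_R: C_T = (0.390/0.288)·ln[(0.390+0.288·5.34)/(0.390+0.288·1.55)] = 1.354·ln(1.928/0.8375) = 1.129 mol·L⁻¹.
Then C_S = (C_{R0}−C_R) − C_T = 3.786 − 1.129 = 2.657 mol·L⁻¹.
Y_S = C_S/C_{R0} = 2.657/5.34 = 0.498.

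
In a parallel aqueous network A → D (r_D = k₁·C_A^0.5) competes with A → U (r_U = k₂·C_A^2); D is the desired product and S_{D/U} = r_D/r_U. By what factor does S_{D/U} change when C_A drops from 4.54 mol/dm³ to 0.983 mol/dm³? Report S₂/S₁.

S_{D/U} = (k₁/k₂)·C_A^-1.5, so S₂/S₁ = (C_{A,2}/C_{A,1})^-1.5.
= (0.983/4.54)^(-1.5) = (0.2165)^(-1.5) = 9.93.

9.93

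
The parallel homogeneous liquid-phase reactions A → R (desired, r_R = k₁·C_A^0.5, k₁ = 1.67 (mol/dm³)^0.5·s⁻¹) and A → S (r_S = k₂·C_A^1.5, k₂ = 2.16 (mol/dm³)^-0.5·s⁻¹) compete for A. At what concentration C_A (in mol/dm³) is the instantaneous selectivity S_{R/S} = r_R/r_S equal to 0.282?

2.74 mol/dm³

S_{R/S} = (k₁/k₂)·C_A⁻¹ ⇒ C_A = (S·k₂/k₁)^(-1).
= (0.282×2.16/1.67)^(-1) = (0.3647)^(-1) = 2.74 mol/dm³.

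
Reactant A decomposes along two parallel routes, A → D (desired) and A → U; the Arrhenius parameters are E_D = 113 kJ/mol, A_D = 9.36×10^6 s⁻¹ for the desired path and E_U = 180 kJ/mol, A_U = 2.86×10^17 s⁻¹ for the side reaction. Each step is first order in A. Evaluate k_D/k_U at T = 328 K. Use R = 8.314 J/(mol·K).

Since both paths have the same order in A, the concentration cancels and S_{D/U} = k_D/k_U = (A_D/A_U)·exp[(E_U−E_D)/(RT)].
(E_U−E_D)/(RT) = (180−113)×10³/(8.314×328) = 67000/2727 = 24.57.
k_D/k_U = (9.36×10^6/2.86×10^17)·exp(24.57) = 3.273×10^-11 × 4.680×10^10 = 1.53.

1.53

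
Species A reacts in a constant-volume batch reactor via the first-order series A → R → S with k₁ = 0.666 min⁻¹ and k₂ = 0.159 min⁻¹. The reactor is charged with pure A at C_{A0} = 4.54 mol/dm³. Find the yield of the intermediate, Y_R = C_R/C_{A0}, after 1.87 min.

0.598

The intermediate concentration in a first-order A→B→C sequence is C_R = k₁C_{A0}(e^(−k₁t) − e^(−k₂t))/(k₂−k₁).
e^(−k₁t) = e^(−0.666×1.87) = e^(−1.245) = 0.2878; e^(−k₂t) = e^(−0.2973) = 0.7428.
C_R = 0.666×4.54/(0.159−0.666) × (0.2878−0.7428) = (-5.964)×(-0.4550) = 2.713 mol/dm³.
Y_R = C_R/C_{A0} = 2.713/4.54 = 0.598.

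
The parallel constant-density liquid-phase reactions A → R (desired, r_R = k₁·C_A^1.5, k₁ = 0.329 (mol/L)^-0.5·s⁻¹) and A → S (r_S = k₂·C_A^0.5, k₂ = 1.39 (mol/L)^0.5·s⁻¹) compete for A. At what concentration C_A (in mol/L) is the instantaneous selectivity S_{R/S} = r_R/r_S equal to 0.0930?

S_{R/S} = (k₁/k₂)·C_A ⇒ C_A = S·k₂/k₁.
= 0.0930×1.39/0.329 = 0.393 mol/L.

0.393 mol/L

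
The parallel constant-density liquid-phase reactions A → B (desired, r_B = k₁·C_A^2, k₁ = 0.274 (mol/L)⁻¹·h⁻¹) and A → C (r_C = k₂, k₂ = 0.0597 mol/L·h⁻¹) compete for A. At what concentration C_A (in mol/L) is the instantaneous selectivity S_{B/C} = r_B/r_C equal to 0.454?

0.315 mol/L

S_{B/C} = (k₁/k₂)·C_A^2 ⇒ C_A = (S·k₂/k₁)^(0.5).
= (0.454×0.0597/0.274)^(0.5) = (0.09892)^(0.5) = 0.315 mol/L.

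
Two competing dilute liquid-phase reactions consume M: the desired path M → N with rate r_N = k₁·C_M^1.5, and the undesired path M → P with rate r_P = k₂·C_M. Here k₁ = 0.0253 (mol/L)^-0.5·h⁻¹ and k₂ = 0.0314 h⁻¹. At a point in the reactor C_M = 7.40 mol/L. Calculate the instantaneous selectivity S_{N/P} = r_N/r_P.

2.19

S_{N/P} = r_N/r_P = (k₁·C_M^1.5)/(k₂·C_M) = (k₁/k₂)·C_M^0.5.
= (0.0253×7.400^1.5) / (0.0314×7.400) = 0.5093/0.2324 = 2.19.
Since the desired path is higher order in M, keeping C_M high (PFR or concentrated feed) favours N.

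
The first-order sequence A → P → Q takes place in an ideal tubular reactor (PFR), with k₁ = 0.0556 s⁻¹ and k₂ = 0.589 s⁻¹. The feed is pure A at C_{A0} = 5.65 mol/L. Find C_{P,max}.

0.417 mol/L

For a first-order series the maximum intermediate yield is C_{P,max}/C_{A0} = (k₁/k₂)^[k₂/(k₂−k₁)].
= (0.0556/0.589)^(0.589/(0.589−0.0556)) = (0.09440)^(1.104) = 0.07381.
C_{P,max} = 0.07381×5.65 = 0.417 mol/L.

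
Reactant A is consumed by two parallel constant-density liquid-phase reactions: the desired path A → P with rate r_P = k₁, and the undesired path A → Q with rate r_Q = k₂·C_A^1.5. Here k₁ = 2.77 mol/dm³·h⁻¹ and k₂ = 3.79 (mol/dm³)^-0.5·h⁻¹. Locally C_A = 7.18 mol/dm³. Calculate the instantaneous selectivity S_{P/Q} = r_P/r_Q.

S_{P/Q} = r_P/r_Q = (k₁)/(k₂·C_A^1.5) = (k₁/k₂)·C_A^-1.5.
= (2.77) / (3.79×7.180^1.5) = 2.770/72.92 = 0.0380.
The undesired path is higher order in A, so low C_A (CSTR or dilute feed) favours P.

0.0380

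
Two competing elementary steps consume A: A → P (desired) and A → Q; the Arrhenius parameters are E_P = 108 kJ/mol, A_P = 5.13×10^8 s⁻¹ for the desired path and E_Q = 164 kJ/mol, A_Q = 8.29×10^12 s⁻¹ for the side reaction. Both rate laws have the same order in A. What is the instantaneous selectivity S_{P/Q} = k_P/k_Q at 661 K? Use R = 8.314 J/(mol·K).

1.65

Since both paths have the same order in A, the concentration cancels and S_{P/Q} = k_P/k_Q = (A_P/A_Q)·exp[(E_Q−E_P)/(RT)].
(E_Q−E_P)/(RT) = (164−108)×10³/(8.314×661) = 56000/5496 = 10.19.
k_P/k_Q = (5.13×10^8/8.29×10^12)·exp(10.19) = 6.188×10^-5 × 26637 = 1.65.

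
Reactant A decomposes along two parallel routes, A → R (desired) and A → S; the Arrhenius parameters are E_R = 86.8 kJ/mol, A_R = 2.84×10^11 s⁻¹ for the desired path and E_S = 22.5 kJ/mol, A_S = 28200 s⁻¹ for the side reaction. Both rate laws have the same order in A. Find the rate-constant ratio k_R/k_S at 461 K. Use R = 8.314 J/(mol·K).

0.521

k_R/k_S = (A_R/A_S)·exp[−(E_R−E_S)/(RT)] = (A_R/A_S)·exp[(E_S−E_R)/(RT)].
(E_S−E_R)/(RT) = (22.5−86.8)×10³/(8.314×461) = -64300/3833 = -16.78.
k_R/k_S = (2.84×10^11/28200)·exp(-16.78) = 1.007×10^7 × 5.177×10^-8 = 0.521.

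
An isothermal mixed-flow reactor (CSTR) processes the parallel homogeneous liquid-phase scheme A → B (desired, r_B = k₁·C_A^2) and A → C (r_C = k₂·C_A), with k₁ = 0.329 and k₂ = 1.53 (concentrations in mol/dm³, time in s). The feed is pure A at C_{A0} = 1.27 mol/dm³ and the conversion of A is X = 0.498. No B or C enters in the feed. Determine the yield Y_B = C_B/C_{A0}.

0.0600

Exit C_A = C_{A0}(1−X) = 1.27×0.502 = 0.6375 mol/dm³.
Rates in a CSTR are evaluated at the outlet concentration: r_B = 0.329×0.6375^2 = 0.1337, r_C = 1.53×0.6375 = 0.9754.
Fraction of consumed A going to B: r_B/(r_B+r_C) = 0.1206.
C_B = 0.1206·C_{A0}·X = 0.1206×1.27×0.498 = 0.0763 mol/dm³; Y_B = C_B/C_{A0} = 0.0600.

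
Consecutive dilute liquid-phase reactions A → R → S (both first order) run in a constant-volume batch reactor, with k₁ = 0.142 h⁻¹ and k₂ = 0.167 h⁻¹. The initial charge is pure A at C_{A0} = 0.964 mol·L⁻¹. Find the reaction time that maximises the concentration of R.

Setting dC_R/dt = 0 gives t_opt = ln(k₂/k₁)/(k₂−k₁).
= ln(0.167/0.142)/(0.167−0.142) = ln(1.176)/0.02500 = 0.1622/0.02500 = 6.49 h.

6.49 h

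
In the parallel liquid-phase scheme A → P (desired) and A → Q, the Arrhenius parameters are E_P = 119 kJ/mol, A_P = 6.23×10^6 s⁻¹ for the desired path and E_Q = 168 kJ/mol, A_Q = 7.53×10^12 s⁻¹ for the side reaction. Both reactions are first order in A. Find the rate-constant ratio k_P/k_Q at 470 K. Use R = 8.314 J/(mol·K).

k_P/k_Q = (A_P/A_Q)·exp[−(E_P−E_Q)/(RT)] = (A_P/A_Q)·exp[(E_Q−E_P)/(RT)].
(E_Q−E_P)/(RT) = (168−119)×10³/(8.314×470) = 49000/3908 = 12.54.
k_P/k_Q = (6.23×10^6/7.53×10^12)·exp(12.54) = 8.274×10^-7 × 2.792×10^5 = 0.231.
Since E_P < E_Q, lowering the temperature improves selectivity toward P.

0.231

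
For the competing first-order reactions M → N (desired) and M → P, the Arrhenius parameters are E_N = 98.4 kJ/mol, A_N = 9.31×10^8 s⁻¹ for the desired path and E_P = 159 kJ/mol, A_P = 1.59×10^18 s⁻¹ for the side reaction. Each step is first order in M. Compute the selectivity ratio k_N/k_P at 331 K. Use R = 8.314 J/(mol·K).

k_N/k_P = (A_N/A_P)·exp[−(E_N−E_P)/(RT)] = (A_N/A_P)·exp[(E_P−E_N)/(RT)].
(E_P−E_N)/(RT) = (159−98.4)×10³/(8.314×331) = 60600/2752 = 22.02.
k_N/k_P = (9.31×10^8/1.59×10^18)·exp(22.02) = 5.855×10^-10 × 3.661×10^9 = 2.14.

2.14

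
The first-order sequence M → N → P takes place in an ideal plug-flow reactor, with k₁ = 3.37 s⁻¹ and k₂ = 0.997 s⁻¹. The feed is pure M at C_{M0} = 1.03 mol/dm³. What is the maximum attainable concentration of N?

0.617 mol/dm³

For a first-order series the maximum intermediate yield is C_{N,max}/C_{M0} = (k₁/k₂)^[k₂/(k₂−k₁)].
= (3.37/0.997)^(0.997/(0.997−3.37)) = (3.380)^(-0.4201) = 0.5995.
C_{N,max} = 0.5995×1.03 = 0.617 mol/dm³.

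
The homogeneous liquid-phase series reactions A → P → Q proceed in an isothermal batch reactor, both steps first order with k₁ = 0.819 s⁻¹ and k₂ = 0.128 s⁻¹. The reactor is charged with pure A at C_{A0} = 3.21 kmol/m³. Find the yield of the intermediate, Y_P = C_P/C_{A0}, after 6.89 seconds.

The intermediate concentration in a first-order A→B→C sequence is C_P = k₁C_{A0}(e^(−k₁t) − e^(−k₂t))/(k₂−k₁).
e^(−k₁t) = e^(−0.819×6.89) = e^(−5.643) = 0.003543; e^(−k₂t) = e^(−0.8819) = 0.4140.
C_P = 0.819×3.21/(0.128−0.819) × (0.003543−0.4140) = (-3.805)×(-0.4104) = 1.562 kmol/m³.
Y_P = C_P/C_{A0} = 1.562/3.21 = 0.486.

0.486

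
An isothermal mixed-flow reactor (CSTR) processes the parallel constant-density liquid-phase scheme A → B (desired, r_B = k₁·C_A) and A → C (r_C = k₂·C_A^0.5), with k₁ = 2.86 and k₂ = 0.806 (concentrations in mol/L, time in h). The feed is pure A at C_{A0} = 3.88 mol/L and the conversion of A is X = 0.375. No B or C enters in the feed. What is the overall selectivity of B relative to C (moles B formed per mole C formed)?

5.53

Exit C_A = C_{A0}(1−X) = 3.88×0.625 = 2.425 mol/L.
Rates in a CSTR are evaluated at the outlet concentration: r_B = 2.86×2.425 = 6.935, r_C = 0.806×2.425^0.5 = 1.255.
Overall selectivity = C_B/C_C = r_Bτ/(r_Cτ) = r_B/r_C = 5.53.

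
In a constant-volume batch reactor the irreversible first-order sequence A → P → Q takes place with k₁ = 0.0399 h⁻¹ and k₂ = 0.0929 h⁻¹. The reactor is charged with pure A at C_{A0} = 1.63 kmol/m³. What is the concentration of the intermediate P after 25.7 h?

Solving the coupled first-order balances gives C_P(t) = [k₁/(k₂−k₁)]·C_{A0}·(e^(−k₁t) − e^(−k₂t)).
e^(−k₁t) = e^(−0.0399×25.7) = e^(−1.025) = 0.3586; e^(−k₂t) = e^(−2.388) = 0.09186.
C_P = 0.0399×1.63/(0.0929−0.0399) × (0.3586−0.09186) = 1.227×0.2668 = 0.3274 kmol/m³.

0.327 kmol/m³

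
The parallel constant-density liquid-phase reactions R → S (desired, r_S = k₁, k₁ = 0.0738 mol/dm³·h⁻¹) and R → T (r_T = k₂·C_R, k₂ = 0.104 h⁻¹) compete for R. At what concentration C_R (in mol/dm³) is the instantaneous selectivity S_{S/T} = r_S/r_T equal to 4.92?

0.144 mol/dm³

S_{S/T} = (k₁/k₂)·C_R⁻¹ ⇒ C_R = (S·k₂/k₁)^(-1).
= (4.92×0.104/0.0738)^(-1) = (6.933)^(-1) = 0.144 mol/dm³.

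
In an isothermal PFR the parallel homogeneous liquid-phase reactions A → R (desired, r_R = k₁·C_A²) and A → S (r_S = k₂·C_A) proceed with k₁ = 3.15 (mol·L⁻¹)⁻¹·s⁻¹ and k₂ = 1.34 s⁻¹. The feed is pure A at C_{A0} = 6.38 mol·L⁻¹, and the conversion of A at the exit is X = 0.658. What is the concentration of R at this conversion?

C_A = C_{A0}(1−X) = 2.182 mol·L⁻¹.
Along a PFR/batch, dC_S/dC_A = −r_S/(r_R+r_S) = −k₂/(k₂+k₁·C_A).
Integrating from C_{A0} to C_A: C_S = (1.34/3.15)·ln[(1.34+3.15·6.38)/(1.34+3.15·2.18)] = 0.4254·ln(21.44/8.213) = 0.4081 mol·L⁻¹.
Then C_R = (C_{A0}−C_A) − C_S = 4.198 − 0.4081 = 3.790 mol·L⁻¹.

3.79 mol·L⁻¹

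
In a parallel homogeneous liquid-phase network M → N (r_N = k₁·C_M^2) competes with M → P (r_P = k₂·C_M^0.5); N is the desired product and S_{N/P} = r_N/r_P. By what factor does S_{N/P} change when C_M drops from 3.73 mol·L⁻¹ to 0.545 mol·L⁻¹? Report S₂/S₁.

0.0559

S_{N/P} = (k₁/k₂)·C_M^1.5, so S₂/S₁ = (C_{M,2}/C_{M,1})^1.5.
= (0.545/3.73)^1.5 = (0.1461)^1.5 = 0.0559.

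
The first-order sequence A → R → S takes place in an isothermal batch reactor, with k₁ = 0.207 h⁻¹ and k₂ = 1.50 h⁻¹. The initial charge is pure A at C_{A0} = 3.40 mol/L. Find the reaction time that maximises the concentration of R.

1.53 h

For first-order series the maximum of C_R occurs at t_opt = ln(k₂/k₁)/(k₂−k₁).
= ln(1.50/0.207)/(1.50−0.207) = ln(7.246)/1.293 = 1.981/1.293 = 1.53 h.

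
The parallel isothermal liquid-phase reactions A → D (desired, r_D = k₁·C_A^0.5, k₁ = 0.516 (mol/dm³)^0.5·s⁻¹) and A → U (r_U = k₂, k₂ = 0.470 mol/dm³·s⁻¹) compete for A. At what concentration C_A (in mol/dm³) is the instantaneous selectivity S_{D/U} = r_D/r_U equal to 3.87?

12.4 mol/dm³

S_{D/U} = (k₁/k₂)·C_A^0.5 ⇒ C_A = (S·k₂/k₁)^(2).
= (3.87×0.470/0.516)^(2) = (3.525)^(2) = 12.4 mol/dm³.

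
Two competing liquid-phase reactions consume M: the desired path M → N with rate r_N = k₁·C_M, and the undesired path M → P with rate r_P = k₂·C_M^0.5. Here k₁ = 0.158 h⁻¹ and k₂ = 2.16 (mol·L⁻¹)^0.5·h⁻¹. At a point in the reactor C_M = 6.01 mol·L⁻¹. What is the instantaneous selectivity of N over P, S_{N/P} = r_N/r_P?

0.179

S_{N/P} = r_N/r_P = (k₁·C_M)/(k₂·C_M^0.5) = (k₁/k₂)·C_M^0.5.
= (0.158×6.010) / (2.16×6.010^0.5) = 0.9496/5.295 = 0.179.
Since the desired path is higher order in M, keeping C_M high (PFR or concentrated feed) favours N.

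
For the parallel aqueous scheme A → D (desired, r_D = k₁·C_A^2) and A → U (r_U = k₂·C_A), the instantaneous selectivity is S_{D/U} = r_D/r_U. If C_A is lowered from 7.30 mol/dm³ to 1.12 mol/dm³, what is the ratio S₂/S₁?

S_{D/U} = (k₁/k₂)·C_A, so S₂/S₁ = (C_{A,2}/C_{A,1}).
= 1.12/7.30 = 0.153.
Selectivity toward D falls as C_A falls — high-concentration operation is favoured.

0.153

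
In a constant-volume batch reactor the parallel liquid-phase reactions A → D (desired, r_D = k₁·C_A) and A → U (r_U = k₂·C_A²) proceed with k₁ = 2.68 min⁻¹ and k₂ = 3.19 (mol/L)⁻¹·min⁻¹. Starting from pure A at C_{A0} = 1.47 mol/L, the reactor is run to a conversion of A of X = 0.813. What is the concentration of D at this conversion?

C_A = C_{A0}(1−X) = 0.2749 mol/L.
Along a PFR/batch, dC_D/dC_A = −r_D/(r_D+r_U) = −k₁/(k₁+k₂·C_A).
Integrating from C_{A0} to C_A: C_D = (2.68/3.19)·ln[(2.68+3.19·1.47)/(2.68+3.19·0.275)] = 0.8401·ln(7.369/3.557) = 0.6120 mol/L.

0.612 mol/L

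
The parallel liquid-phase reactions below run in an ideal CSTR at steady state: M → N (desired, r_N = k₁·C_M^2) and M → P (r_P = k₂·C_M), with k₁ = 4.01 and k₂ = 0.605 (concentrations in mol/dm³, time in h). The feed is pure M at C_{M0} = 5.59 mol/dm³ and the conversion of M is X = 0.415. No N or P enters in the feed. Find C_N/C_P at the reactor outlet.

21.7

Exit C_M = C_{M0}(1−X) = 5.59×0.585 = 3.270 mol/dm³.
Rates in a CSTR are evaluated at the outlet concentration: r_N = 4.01×3.270^2 = 42.88, r_P = 0.605×3.270 = 1.978.
Overall selectivity = C_N/C_P = r_Nτ/(r_Pτ) = r_N/r_P = 21.7.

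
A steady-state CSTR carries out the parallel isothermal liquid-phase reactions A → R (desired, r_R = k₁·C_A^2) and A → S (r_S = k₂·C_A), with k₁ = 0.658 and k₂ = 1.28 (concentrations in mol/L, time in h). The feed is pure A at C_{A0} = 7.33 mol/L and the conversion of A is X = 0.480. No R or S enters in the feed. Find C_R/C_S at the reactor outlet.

1.96

Exit C_A = C_{A0}(1−X) = 7.33×0.520 = 3.812 mol/L.
Rates in a CSTR are evaluated at the outlet concentration: r_R = 0.658×3.812^2 = 9.560, r_S = 1.28×3.812 = 4.879.
Overall selectivity = C_R/C_S = r_Rτ/(r_Sτ) = r_R/r_S = 1.96.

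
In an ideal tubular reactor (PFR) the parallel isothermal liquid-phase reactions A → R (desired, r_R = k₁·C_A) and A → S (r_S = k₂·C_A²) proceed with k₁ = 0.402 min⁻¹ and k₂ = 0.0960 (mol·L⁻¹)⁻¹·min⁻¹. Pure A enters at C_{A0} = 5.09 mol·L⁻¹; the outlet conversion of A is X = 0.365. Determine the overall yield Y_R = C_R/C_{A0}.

C_A = C_{A0}(1−X) = 3.232 mol·L⁻¹.
Along a PFR/batch, dC_R/dC_A = −r_R/(r_R+r_S) = −k₁/(k₁+k₂·C_A).
Integrating from C_{A0} to C_A: C_R = (0.402/0.0960)·ln[(0.402+0.0960·5.09)/(0.402+0.0960·3.23)] = 4.188·ln(0.8906/0.7123) = 0.9357 mol·L⁻¹.
Y_R = C_R/C_{A0} = 0.9357/5.09 = 0.184.

0.184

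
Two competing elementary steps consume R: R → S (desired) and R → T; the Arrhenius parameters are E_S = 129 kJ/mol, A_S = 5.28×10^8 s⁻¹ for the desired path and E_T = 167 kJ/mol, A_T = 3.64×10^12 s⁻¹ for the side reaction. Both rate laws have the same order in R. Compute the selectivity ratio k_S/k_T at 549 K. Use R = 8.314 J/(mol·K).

0.599

k_S/k_T = (A_S/A_T)·exp[−(E_S−E_T)/(RT)] = (A_S/A_T)·exp[(E_T−E_S)/(RT)].
(E_T−E_S)/(RT) = (167−129)×10³/(8.314×549) = 38000/4564 = 8.325.
k_S/k_T = (5.28×10^8/3.64×10^12)·exp(8.325) = 1.451×10^-4 × 4127 = 0.599.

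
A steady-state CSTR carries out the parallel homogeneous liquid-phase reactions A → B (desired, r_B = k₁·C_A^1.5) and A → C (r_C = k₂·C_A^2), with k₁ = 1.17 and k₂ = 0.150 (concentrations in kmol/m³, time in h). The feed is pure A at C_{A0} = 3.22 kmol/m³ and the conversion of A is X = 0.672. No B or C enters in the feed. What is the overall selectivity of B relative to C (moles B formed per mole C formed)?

Exit C_A = C_{A0}(1−X) = 3.22×0.328 = 1.056 kmol/m³.
In a CSTR the entire volume is at exit conditions, so r_B = 1.17×1.056^1.5 = 1.270 and r_C = 0.150×1.056^2 = 0.1673.
Overall selectivity = C_B/C_C = r_Bτ/(r_Cτ) = r_B/r_C = 7.59.

7.59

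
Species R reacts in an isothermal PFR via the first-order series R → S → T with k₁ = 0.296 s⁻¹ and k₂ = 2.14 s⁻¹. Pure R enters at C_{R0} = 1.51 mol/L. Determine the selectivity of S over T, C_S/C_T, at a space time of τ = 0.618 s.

The intermediate concentration in a first-order A→B→C sequence is C_S = k₁C_{R0}(e^(−k₁τ) − e^(−k₂τ))/(k₂−k₁).
e^(−k₁τ) = e^(−0.296×0.618) = e^(−0.1829) = 0.8328; e^(−k₂τ) = e^(−1.323) = 0.2665.
C_S = 0.296×1.51/(2.14−0.296) × (0.8328−0.2665) = 0.2424×0.5664 = 0.1373 mol/L.
C_R = C_{R0}e^(−k₁τ) = 1.258 mol/L, so C_T = C_{R0}−C_R−C_S = 0.1152 mol/L; C_S/C_T = 1.19.

1.19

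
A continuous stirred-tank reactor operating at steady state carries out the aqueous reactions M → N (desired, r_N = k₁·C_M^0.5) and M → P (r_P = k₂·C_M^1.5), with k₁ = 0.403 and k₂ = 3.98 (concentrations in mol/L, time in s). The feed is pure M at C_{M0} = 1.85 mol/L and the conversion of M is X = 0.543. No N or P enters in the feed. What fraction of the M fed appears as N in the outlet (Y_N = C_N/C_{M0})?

Exit C_M = C_{M0}(1−X) = 1.85×0.457 = 0.8454 mol/L.
A CSTR operates uniformly at the exit composition, giving r_N = 0.3706 and r_P = 3.094 (each k·C_M^n at C_M = 0.8454).
Fraction of consumed M going to N: r_N/(r_N+r_P) = 0.1070.
C_N = 0.1070·C_{M0}·X = 0.1070×1.85×0.543 = 0.107 mol/L; Y_N = C_N/C_{M0} = 0.0581.

0.0581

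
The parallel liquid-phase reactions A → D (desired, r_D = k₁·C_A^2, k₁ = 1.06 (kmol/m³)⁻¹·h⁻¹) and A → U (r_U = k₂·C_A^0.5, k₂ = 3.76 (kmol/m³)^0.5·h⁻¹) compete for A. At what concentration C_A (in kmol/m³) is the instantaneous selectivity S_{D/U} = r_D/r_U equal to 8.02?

9.32 kmol/m³

S_{D/U} = (k₁/k₂)·C_A^1.5 ⇒ C_A = (S·k₂/k₁)^(1/1.5).
= (8.02×3.76/1.06)^(0.6667) = (28.45)^(0.6667) = 9.32 kmol/m³.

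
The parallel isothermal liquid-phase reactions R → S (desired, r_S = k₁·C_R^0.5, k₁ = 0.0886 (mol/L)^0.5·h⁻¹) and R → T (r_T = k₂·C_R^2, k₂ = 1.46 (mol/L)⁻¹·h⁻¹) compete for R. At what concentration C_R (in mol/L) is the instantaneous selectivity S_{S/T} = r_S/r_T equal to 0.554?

S_{S/T} = (k₁/k₂)·C_R^-1.5 ⇒ C_R = (S·k₂/k₁)^(1/(-1.5)).
= (0.554×1.46/0.0886)^(-0.6667) = (9.129)^(-0.6667) = 0.229 mol/L.

0.229 mol/L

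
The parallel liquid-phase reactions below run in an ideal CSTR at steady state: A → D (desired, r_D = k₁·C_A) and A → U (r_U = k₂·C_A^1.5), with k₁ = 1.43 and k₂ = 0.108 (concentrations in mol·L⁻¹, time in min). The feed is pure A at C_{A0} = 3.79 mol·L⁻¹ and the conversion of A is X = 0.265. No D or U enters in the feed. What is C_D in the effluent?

Exit C_A = C_{A0}(1−X) = 3.79×0.735 = 2.786 mol·L⁻¹.
In a CSTR the entire volume is at exit conditions, so r_D = 1.43×2.786 = 3.983 and r_U = 0.108×2.786^1.5 = 0.5021.
Fraction of consumed A going to D: r_D/(r_D+r_U) = 0.8881.
C_D = 0.8881·C_{A0}·X = 0.8881×3.79×0.265 = 0.892 mol·L⁻¹.

0.892 mol·L⁻¹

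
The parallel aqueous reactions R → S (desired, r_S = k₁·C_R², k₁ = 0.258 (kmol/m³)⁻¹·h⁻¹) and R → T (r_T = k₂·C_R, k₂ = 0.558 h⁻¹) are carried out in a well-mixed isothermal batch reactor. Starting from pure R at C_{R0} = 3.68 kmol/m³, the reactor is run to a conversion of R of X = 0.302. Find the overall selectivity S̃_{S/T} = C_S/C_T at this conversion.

1.44

C_R = C_{R0}(1−X) = 2.569 kmol/m³.
Along a PFR/batch, dC_T/dC_R = −r_T/(r_S+r_T) = −k₂/(k₂+k₁·C_R).
Integrating from C_{R0} to C_R: C_T = (0.558/0.258)·ln[(0.558+0.258·3.68)/(0.558+0.258·2.57)] = 2.163·ln(1.507/1.221) = 0.4563 kmol/m³.
Then C_S = (C_{R0}−C_R) − C_T = 1.111 − 0.4563 = 0.6551 kmol/m³.
S̃_{S/T} = C_S/C_T = 0.6551/0.4563 = 1.44.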